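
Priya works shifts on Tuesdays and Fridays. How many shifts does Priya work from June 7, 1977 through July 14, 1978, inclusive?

June 7, 1977 is a Tuesday.
From June 7, 1977 to July 14, 1978 is 403 days inclusive.
403 = 7 × 57 + 4, so there are 57 full weeks plus 4 extra days.
Each full week contributes 2 days from the set (Tue, Fri): 57 × 2 = 114.
The 4 extra days are Tuesday, Wednesday, Thursday, Friday — 2 of them qualify.
Total: 114 + 2 = 116.

116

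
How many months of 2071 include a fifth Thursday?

A month has five Thursdays exactly when Thursday falls within its first (length − 28) days.
Jan: 31 days, starts Thu → 5 of Thu, Fri, Sat ✓
Feb: 28 days, starts Sun → 5 of (none)
Mar: 31 days, starts Sun → 5 of Sun, Mon, Tue
Apr: 30 days, starts Wed → 5 of Wed, Thu ✓
May: 31 days, starts Fri → 5 of Fri, Sat, Sun
Jun: 30 days, starts Mon → 5 of Mon, Tue
Jul: 31 days, starts Wed → 5 of Wed, Thu, Fri ✓
Aug: 31 days, starts Sat → 5 of Sat, Sun, Mon
Sep: 30 days, starts Tue → 5 of Tue, Wed
Oct: 31 days, starts Thu → 5 of Thu, Fri, Sat ✓
Nov: 30 days, starts Sun → 5 of Sun, Mon
Dec: 31 days, starts Tue → 5 of Tue, Wed, Thu ✓
Months with five Thursdays: Jan, Apr, Jul, Oct, Dec.

5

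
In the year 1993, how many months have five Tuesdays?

4

A month has five Tuesdays exactly when Tuesday falls within its first (length − 28) days.
Jan: 31 days, starts Fri → 5 of Fri, Sat, Sun
Feb: 28 days, starts Mon → 5 of (none)
Mar: 31 days, starts Mon → 5 of Mon, Tue, Wed ✓
Apr: 30 days, starts Thu → 5 of Thu, Fri
May: 31 days, starts Sat → 5 of Sat, Sun, Mon
Jun: 30 days, starts Tue → 5 of Tue, Wed ✓
Jul: 31 days, starts Thu → 5 of Thu, Fri, Sat
Aug: 31 days, starts Sun → 5 of Sun, Mon, Tue ✓
Sep: 30 days, starts Wed → 5 of Wed, Thu
Oct: 31 days, starts Fri → 5 of Fri, Sat, Sun
Nov: 30 days, starts Mon → 5 of Mon, Tue ✓
Dec: 31 days, starts Wed → 5 of Wed, Thu, Fri
Months with five Tuesdays: Mar, Jun, Aug, Nov.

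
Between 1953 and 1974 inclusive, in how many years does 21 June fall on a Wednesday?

3

Day of week of June 21 in each year:
1953: Sun, 1954: Mon, 1955: Tue, 1956: Thu, 1957: Fri, 1958: Sat, 1959: Sun, 1960: Tue, 1961: Wed ✓, 1962: Thu, 1963: Fri, 1964: Sun, 1965: Mon, 1966: Tue, 1967: Wed ✓, 1968: Fri, 1969: Sat, 1970: Sun, 1971: Mon, 1972: Wed ✓, 1973: Thu, 1974: Fri
Wednesdays: 1961, 1967, 1972.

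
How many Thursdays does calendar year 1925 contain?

53

January 1, 1925 is a Thursday.
That's 365 days from start to end, counting both.
365 = 7 × 52 + 1, so there are 52 full weeks plus 1 extra day.
Each full week contributes one Thursday: 52 so far.
The 1 extra day is Thu — 1 of them qualifies.
Total: 52 + 1 = 53.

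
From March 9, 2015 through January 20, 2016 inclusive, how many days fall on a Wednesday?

46

March 9, 2015 is a Monday.
That's 318 days from start to end, counting both.
318 = 7 × 45 + 3, so there are 45 full weeks plus 3 extra days.
Each full week contributes one Wednesday: 45 so far.
The 3 extra days are Mon, Tue, Wed — 1 of them qualifies.
Total: 45 + 1 = 46.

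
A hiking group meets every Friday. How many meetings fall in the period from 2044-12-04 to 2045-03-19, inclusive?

15

2044-12-04 is a Sunday.
The range spans 106 days (inclusive of both endpoints).
106 = 7 × 15 + 1, so there are 15 full weeks plus 1 extra day.
Each full week contributes one Friday: 15 so far.
The 1 extra day is Sun — none qualify.
Total: 15 + 0 = 15.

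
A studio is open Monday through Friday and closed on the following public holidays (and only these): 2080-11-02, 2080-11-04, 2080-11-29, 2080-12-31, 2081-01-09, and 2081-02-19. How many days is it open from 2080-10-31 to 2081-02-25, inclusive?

2080-10-31 is a Thursday.
The range spans 118 days (inclusive of both endpoints).
118 = 7 × 16 + 6, so there are 16 full weeks plus 6 extra days.
Each full week contributes 5 weekdays (Mon–Fri): 16 × 5 = 80.
The 6 extra days are Thursday, Friday, Saturday, Sunday, Monday, Tuesday — 4 of them qualify.
Total: 80 + 4 = 84.
Holidays: 2080-11-02 (Sat); 2080-11-04 (Mon); 2080-11-29 (Fri); 2080-12-31 (Tue); 2081-01-09 (Thu); 2081-02-19 (Wed).
5 of the 6 holidays fall on weekdays; the rest are weekends and were already excluded.
Business days: 84 − 5 = 79.

79 working days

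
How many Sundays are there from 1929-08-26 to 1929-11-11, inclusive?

1929-08-26 is a Monday.
From 1929-08-26 to 1929-11-11 is 78 days inclusive.
78 = 7 × 11 + 1, so there are 11 full weeks plus 1 extra day.
Each full week contributes one Sunday: 11 so far.
The 1 extra day is Monday — none qualify.
Total: 11 + 0 = 11.

11 Sundays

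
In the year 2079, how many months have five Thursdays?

4

A month has five Thursdays exactly when Thursday falls within its first (length − 28) days.
Jan: 31 days, starts Sun → 5 of Sun, Mon, Tue
Feb: 28 days, starts Wed → 5 of (none)
Mar: 31 days, starts Wed → 5 of Wed, Thu, Fri ✓
Apr: 30 days, starts Sat → 5 of Sat, Sun
May: 31 days, starts Mon → 5 of Mon, Tue, Wed
Jun: 30 days, starts Thu → 5 of Thu, Fri ✓
Jul: 31 days, starts Sat → 5 of Sat, Sun, Mon
Aug: 31 days, starts Tue → 5 of Tue, Wed, Thu ✓
Sep: 30 days, starts Fri → 5 of Fri, Sat
Oct: 31 days, starts Sun → 5 of Sun, Mon, Tue
Nov: 30 days, starts Wed → 5 of Wed, Thu ✓
Dec: 31 days, starts Fri → 5 of Fri, Sat, Sun
Months with five Thursdays: Mar, Jun, Aug, Nov.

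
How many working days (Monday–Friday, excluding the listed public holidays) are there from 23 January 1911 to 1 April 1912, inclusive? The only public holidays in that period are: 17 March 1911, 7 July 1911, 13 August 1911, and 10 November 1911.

308

23 January 1911 is a Monday.
The range spans 435 days (inclusive of both endpoints).
435 = 7 × 62 + 1, so there are 62 full weeks plus 1 extra day.
Each full week contributes 5 weekdays (Mon–Fri): 62 × 5 = 310.
The 1 extra day is Mon — 1 of them qualifies.
Total: 310 + 1 = 311.
Holidays: 17 March 1911 (Fri); 7 July 1911 (Fri); 13 August 1911 (Sun); 10 November 1911 (Fri).
3 of the 4 holidays fall on weekdays; the rest are weekends and were already excluded.
Business days: 311 − 3 = 308.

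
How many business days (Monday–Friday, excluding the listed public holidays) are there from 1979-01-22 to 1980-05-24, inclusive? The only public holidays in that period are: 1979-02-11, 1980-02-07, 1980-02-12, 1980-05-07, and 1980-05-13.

1979-01-22 is a Monday.
That's 489 days from start to end, counting both.
489 = 7 × 69 + 6, so there are 69 full weeks plus 6 extra days.
Each full week contributes 5 weekdays (Mon–Fri): 69 × 5 = 345.
The 6 extra days are Mon, Tue, Wed, Thu, Fri, Sat — 5 of them qualify.
Total: 345 + 5 = 350.
Holidays: 1979-02-11 (Sun); 1980-02-07 (Thu); 1980-02-12 (Tue); 1980-05-07 (Wed); 1980-05-13 (Tue).
4 of the 5 holidays fall on weekdays; the rest are weekends and were already excluded.
Business days: 350 − 4 = 346.

346 business days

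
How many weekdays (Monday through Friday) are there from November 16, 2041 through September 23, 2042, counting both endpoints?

222

November 16, 2041 is a Saturday.
That's 312 days from start to end, counting both.
312 = 7 × 44 + 4, so there are 44 full weeks plus 4 extra days.
Each full week contributes 5 weekdays (Mon–Fri): 44 × 5 = 220.
The 4 extra days are Sat, Sun, Mon, Tue — 2 of them qualify.
Total: 220 + 2 = 222.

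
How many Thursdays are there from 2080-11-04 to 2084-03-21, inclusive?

2080-11-04 is a Monday.
The range spans 1234 days (inclusive of both endpoints).
1234 = 7 × 176 + 2, so there are 176 full weeks plus 2 extra days.
Each full week contributes one Thursday: 176 so far.
The 2 extra days are Mon, Tue — none qualify.
Total: 176 + 0 = 176.

176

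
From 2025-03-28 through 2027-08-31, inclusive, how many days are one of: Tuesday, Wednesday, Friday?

2025-03-28 is a Friday.
The range spans 887 days (inclusive of both endpoints).
887 = 7 × 126 + 5, so there are 126 full weeks plus 5 extra days.
Each full week contributes 3 days from the set (Tue, Wed, Fri): 126 × 3 = 378.
The 5 extra days are Friday, Saturday, Sunday, Monday, Tuesday — 2 of them qualify.
Total: 378 + 2 = 380.

380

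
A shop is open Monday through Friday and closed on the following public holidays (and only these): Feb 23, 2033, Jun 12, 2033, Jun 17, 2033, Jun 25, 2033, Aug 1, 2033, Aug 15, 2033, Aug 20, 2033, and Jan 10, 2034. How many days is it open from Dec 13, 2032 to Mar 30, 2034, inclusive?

334 business days

Dec 13, 2032 is a Monday.
The range spans 473 days (inclusive of both endpoints).
473 = 7 × 67 + 4, so there are 67 full weeks plus 4 extra days.
Each full week contributes 5 weekdays (Mon–Fri): 67 × 5 = 335.
The 4 extra days are Monday, Tuesday, Wednesday, Thursday — 4 of them qualify.
Total: 335 + 4 = 339.
Holidays: Feb 23, 2033 (Wed); Jun 12, 2033 (Sun); Jun 17, 2033 (Fri); Jun 25, 2033 (Sat); Aug 1, 2033 (Mon); Aug 15, 2033 (Mon); Aug 20, 2033 (Sat); Jan 10, 2034 (Tue).
5 of the 8 holidays fall on weekdays; the rest are weekends and were already excluded.
Business days: 339 − 5 = 334.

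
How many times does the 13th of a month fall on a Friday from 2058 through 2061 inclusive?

6

Friday-the-13ths by year:
2058: Sep, Dec
2059: Jun
2060: Feb, Aug
2061: May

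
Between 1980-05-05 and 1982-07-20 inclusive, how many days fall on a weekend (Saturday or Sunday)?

230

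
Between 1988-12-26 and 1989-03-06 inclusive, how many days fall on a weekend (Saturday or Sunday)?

1988-12-26 is a Monday.
The range spans 71 days (inclusive of both endpoints).
71 = 7 × 10 + 1, so there are 10 full weeks plus 1 extra day.
Each full week contributes 2 weekend days (Sat, Sun): 10 × 2 = 20.
The 1 extra day is Mon — none qualify.
Total: 20 + 0 = 20.

20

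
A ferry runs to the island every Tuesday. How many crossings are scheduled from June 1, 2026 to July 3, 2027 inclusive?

57

June 1, 2026 is a Monday.
The range spans 398 days (inclusive of both endpoints).
398 = 7 × 56 + 6, so there are 56 full weeks plus 6 extra days.
Each full week contributes one Tuesday: 56 so far.
The 6 extra days are Monday, Tuesday, Wednesday, Thursday, Friday, Saturday — 1 of them qualifies.
Total: 56 + 1 = 57.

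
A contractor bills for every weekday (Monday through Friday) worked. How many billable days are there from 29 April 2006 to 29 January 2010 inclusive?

29 April 2006 is a Saturday.
That's 1372 days from start to end, counting both.
1372 = 7 × 196, so the span is exactly 196 full weeks.
Each full week contributes 5 weekdays (Mon–Fri): 196 × 5 = 980.
Total: 980.

980 weekdays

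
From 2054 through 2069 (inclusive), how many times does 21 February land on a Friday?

Day of week of February 21 in each year:
2054: Sat, 2055: Sun, 2056: Mon, 2057: Wed, 2058: Thu, 2059: Fri ✓, 2060: Sat, 2061: Mon, 2062: Tue, 2063: Wed, 2064: Thu, 2065: Sat, 2066: Sun, 2067: Mon, 2068: Tue, 2069: Thu
Fridays: 2059.

1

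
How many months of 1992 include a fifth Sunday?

A month has five Sundays exactly when Sunday falls within its first (length − 28) days.
Jan: 31 days, starts Wed → 5 of Wed, Thu, Fri
Feb: 29 days, starts Sat → 5 of Sat
Mar: 31 days, starts Sun → 5 of Sun, Mon, Tue ✓
Apr: 30 days, starts Wed → 5 of Wed, Thu
May: 31 days, starts Fri → 5 of Fri, Sat, Sun ✓
Jun: 30 days, starts Mon → 5 of Mon, Tue
Jul: 31 days, starts Wed → 5 of Wed, Thu, Fri
Aug: 31 days, starts Sat → 5 of Sat, Sun, Mon ✓
Sep: 30 days, starts Tue → 5 of Tue, Wed
Oct: 31 days, starts Thu → 5 of Thu, Fri, Sat
Nov: 30 days, starts Sun → 5 of Sun, Mon ✓
Dec: 31 days, starts Tue → 5 of Tue, Wed, Thu
Months with five Sundays: Mar, May, Aug, Nov.

4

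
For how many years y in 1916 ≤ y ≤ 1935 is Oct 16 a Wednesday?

3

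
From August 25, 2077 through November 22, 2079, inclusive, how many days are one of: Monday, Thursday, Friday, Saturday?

468

August 25, 2077 is a Wednesday.
That's 820 days from start to end, counting both.
820 = 7 × 117 + 1, so there are 117 full weeks plus 1 extra day.
Each full week contributes 4 days from the set (Mon, Thu, Fri, Sat): 117 × 4 = 468.
The 1 extra day is Wednesday — none qualify.
Total: 468 + 0 = 468.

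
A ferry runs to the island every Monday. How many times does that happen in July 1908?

4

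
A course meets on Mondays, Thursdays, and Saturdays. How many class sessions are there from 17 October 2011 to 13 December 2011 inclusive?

17 October 2011 is a Monday.
The range spans 58 days (inclusive of both endpoints).
58 = 7 × 8 + 2, so there are 8 full weeks plus 2 extra days.
Each full week contributes 3 days from the set (Mon, Thu, Sat): 8 × 3 = 24.
The 2 extra days are Mon, Tue — 1 of them qualifies.
Total: 24 + 1 = 25.

25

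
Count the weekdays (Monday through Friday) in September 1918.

21

1 September 1918 is a Sunday.
That's 30 days from start to end, counting both.
30 = 7 × 4 + 2, so there are 4 full weeks plus 2 extra days.
Each full week contributes 5 weekdays (Mon–Fri): 4 × 5 = 20.
The 2 extra days are Sunday, Monday — 1 of them qualifies.
Total: 20 + 1 = 21.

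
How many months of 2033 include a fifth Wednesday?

A month has five Wednesdays exactly when Wednesday falls within its first (length − 28) days.
Jan: 31 days, starts Sat → 5 of Sat, Sun, Mon
Feb: 28 days, starts Tue → 5 of (none)
Mar: 31 days, starts Tue → 5 of Tue, Wed, Thu ✓
Apr: 30 days, starts Fri → 5 of Fri, Sat
May: 31 days, starts Sun → 5 of Sun, Mon, Tue
Jun: 30 days, starts Wed → 5 of Wed, Thu ✓
Jul: 31 days, starts Fri → 5 of Fri, Sat, Sun
Aug: 31 days, starts Mon → 5 of Mon, Tue, Wed ✓
Sep: 30 days, starts Thu → 5 of Thu, Fri
Oct: 31 days, starts Sat → 5 of Sat, Sun, Mon
Nov: 30 days, starts Tue → 5 of Tue, Wed ✓
Dec: 31 days, starts Thu → 5 of Thu, Fri, Sat
Months with five Wednesdays: Mar, Jun, Aug, Nov.

4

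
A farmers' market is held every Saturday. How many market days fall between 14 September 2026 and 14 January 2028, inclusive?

14 September 2026 is a Monday.
The range spans 488 days (inclusive of both endpoints).
488 = 7 × 69 + 5, so there are 69 full weeks plus 5 extra days.
Each full week contributes one Saturday: 69 so far.
The 5 extra days are Mon, Tue, Wed, Thu, Fri — none qualify.
Total: 69 + 0 = 69.

69 Saturdays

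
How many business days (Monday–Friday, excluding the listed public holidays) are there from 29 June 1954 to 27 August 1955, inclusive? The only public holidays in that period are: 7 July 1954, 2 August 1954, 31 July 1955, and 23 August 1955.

301

29 June 1954 is a Tuesday.
The range spans 425 days (inclusive of both endpoints).
425 = 7 × 60 + 5, so there are 60 full weeks plus 5 extra days.
Each full week contributes 5 weekdays (Mon–Fri): 60 × 5 = 300.
The 5 extra days are Tue, Wed, Thu, Fri, Sat — 4 of them qualify.
Total: 300 + 4 = 304.
Holidays: 7 July 1954 (Wed); 2 August 1954 (Mon); 31 July 1955 (Sun); 23 August 1955 (Tue).
3 of the 4 holidays fall on weekdays; the rest are weekends and were already excluded.
Business days: 304 − 3 = 301.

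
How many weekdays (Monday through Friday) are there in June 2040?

21

1 June 2040 is a Friday.
The range spans 30 days (inclusive of both endpoints).
30 = 7 × 4 + 2, so there are 4 full weeks plus 2 extra days.
Each full week contributes 5 weekdays (Mon–Fri): 4 × 5 = 20.
The 2 extra days are Friday, Saturday — 1 of them qualifies.
Total: 20 + 1 = 21.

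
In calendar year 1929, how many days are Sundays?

1929-01-01 is a Tuesday.
The range spans 365 days (inclusive of both endpoints).
365 = 7 × 52 + 1, so there are 52 full weeks plus 1 extra day.
Each full week contributes one Sunday: 52 so far.
The 1 extra day is Tue — none qualify.
Total: 52 + 0 = 52.

52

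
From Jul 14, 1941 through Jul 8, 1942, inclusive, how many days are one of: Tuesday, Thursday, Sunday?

Jul 14, 1941 is a Monday.
The range spans 360 days (inclusive of both endpoints).
360 = 7 × 51 + 3, so there are 51 full weeks plus 3 extra days.
Each full week contributes 3 days from the set (Tue, Thu, Sun): 51 × 3 = 153.
The 3 extra days are Mon, Tue, Wed — 1 of them qualifies.
Total: 153 + 1 = 154.

154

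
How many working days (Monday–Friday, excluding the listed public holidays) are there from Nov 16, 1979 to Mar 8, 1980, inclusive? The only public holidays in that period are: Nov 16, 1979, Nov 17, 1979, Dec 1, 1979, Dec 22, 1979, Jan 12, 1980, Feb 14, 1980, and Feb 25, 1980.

78

Nov 16, 1979 is a Friday.
The range spans 114 days (inclusive of both endpoints).
114 = 7 × 16 + 2, so there are 16 full weeks plus 2 extra days.
Each full week contributes 5 weekdays (Mon–Fri): 16 × 5 = 80.
The 2 extra days are Friday, Saturday — 1 of them qualifies.
Total: 80 + 1 = 81.
Holidays: Nov 16, 1979 (Fri); Nov 17, 1979 (Sat); Dec 1, 1979 (Sat); Dec 22, 1979 (Sat); Jan 12, 1980 (Sat); Feb 14, 1980 (Thu); Feb 25, 1980 (Mon).
3 of the 7 holidays fall on weekdays; the rest are weekends and were already excluded.
Business days: 81 − 3 = 78.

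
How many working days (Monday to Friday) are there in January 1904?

21 weekdays

Jan 1, 1904 is a Friday.
The range spans 31 days (inclusive of both endpoints).
31 = 7 × 4 + 3, so there are 4 full weeks plus 3 extra days.
Each full week contributes 5 weekdays (Mon–Fri): 4 × 5 = 20.
The 3 extra days are Friday, Saturday, Sunday — 1 of them qualifies.
Total: 20 + 1 = 21.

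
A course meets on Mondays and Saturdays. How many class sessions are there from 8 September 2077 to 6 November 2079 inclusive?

226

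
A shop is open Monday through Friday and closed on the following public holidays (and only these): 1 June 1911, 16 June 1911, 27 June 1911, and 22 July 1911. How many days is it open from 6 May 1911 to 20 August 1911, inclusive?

72

6 May 1911 is a Saturday.
From 6 May 1911 to 20 August 1911 is 107 days inclusive.
107 = 7 × 15 + 2, so there are 15 full weeks plus 2 extra days.
Each full week contributes 5 weekdays (Mon–Fri): 15 × 5 = 75.
The 2 extra days are Saturday, Sunday — none qualify.
Total: 75 + 0 = 75.
Holidays: 1 June 1911 (Thu); 16 June 1911 (Fri); 27 June 1911 (Tue); 22 July 1911 (Sat).
3 of the 4 holidays fall on weekdays; the rest are weekends and were already excluded.
Business days: 75 − 3 = 72.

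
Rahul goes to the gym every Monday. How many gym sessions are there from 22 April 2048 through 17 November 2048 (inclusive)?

22 April 2048 is a Wednesday.
From 22 April 2048 to 17 November 2048 is 210 days inclusive.
210 = 7 × 30, so the span is exactly 30 full weeks.
Each full week contributes one Monday: 30 so far.

30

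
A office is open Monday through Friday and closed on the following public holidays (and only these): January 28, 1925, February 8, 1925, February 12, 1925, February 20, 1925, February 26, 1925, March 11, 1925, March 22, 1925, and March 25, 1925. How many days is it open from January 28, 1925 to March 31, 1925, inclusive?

January 28, 1925 is a Wednesday.
That's 63 days from start to end, counting both.
63 = 7 × 9, so the span is exactly 9 full weeks.
Each full week contributes 5 weekdays (Mon–Fri): 9 × 5 = 45.
Holidays: January 28, 1925 (Wed); February 8, 1925 (Sun); February 12, 1925 (Thu); February 20, 1925 (Fri); February 26, 1925 (Thu); March 11, 1925 (Wed); March 22, 1925 (Sun); March 25, 1925 (Wed).
6 of the 8 holidays fall on weekdays; the rest are weekends and were already excluded.
Business days: 45 − 6 = 39.

39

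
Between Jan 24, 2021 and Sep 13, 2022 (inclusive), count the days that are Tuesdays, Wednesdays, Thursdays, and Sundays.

Jan 24, 2021 is a Sunday.
The range spans 598 days (inclusive of both endpoints).
598 = 7 × 85 + 3, so there are 85 full weeks plus 3 extra days.
Each full week contributes 4 days from the set (Tue, Wed, Thu, Sun): 85 × 4 = 340.
The 3 extra days are Sunday, Monday, Tuesday — 2 of them qualify.
Total: 340 + 2 = 342.

342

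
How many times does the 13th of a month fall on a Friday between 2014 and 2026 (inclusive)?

23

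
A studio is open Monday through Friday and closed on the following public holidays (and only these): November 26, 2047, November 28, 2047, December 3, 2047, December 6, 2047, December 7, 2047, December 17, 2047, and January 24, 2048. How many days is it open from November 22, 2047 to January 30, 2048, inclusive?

November 22, 2047 is a Friday.
The range spans 70 days (inclusive of both endpoints).
70 = 7 × 10, so the span is exactly 10 full weeks.
Each full week contributes 5 weekdays (Mon–Fri): 10 × 5 = 50.
Holidays: November 26, 2047 (Tue); November 28, 2047 (Thu); December 3, 2047 (Tue); December 6, 2047 (Fri); December 7, 2047 (Sat); December 17, 2047 (Tue); January 24, 2048 (Fri).
6 of the 7 holidays fall on weekdays; the rest are weekends and were already excluded.
Business days: 50 − 6 = 44.

44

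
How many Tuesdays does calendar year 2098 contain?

1 January 2098 is a Wednesday.
That's 365 days from start to end, counting both.
365 = 7 × 52 + 1, so there are 52 full weeks plus 1 extra day.
Each full week contributes one Tuesday: 52 so far.
The 1 extra day is Wed — none qualify.
Total: 52 + 0 = 52.

52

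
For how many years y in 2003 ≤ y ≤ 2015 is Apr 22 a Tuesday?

Day of week of April 22 in each year:
2003: Tue ✓, 2004: Thu, 2005: Fri, 2006: Sat, 2007: Sun, 2008: Tue ✓, 2009: Wed, 2010: Thu, 2011: Fri, 2012: Sun, 2013: Mon, 2014: Tue ✓, 2015: Wed
Tuesdays: 2003, 2008, 2014.

3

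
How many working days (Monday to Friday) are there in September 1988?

September 1, 1988 is a Thursday.
From September 1, 1988 to September 30, 1988 is 30 days inclusive.
30 = 7 × 4 + 2, so there are 4 full weeks plus 2 extra days.
Each full week contributes 5 weekdays (Mon–Fri): 4 × 5 = 20.
The 2 extra days are Thursday, Friday — 2 of them qualify.
Total: 20 + 2 = 22.

22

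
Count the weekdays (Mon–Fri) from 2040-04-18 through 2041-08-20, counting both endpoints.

2040-04-18 is a Wednesday.
The range spans 490 days (inclusive of both endpoints).
490 = 7 × 70, so the span is exactly 70 full weeks.
Each full week contributes 5 weekdays (Mon–Fri): 70 × 5 = 350.
Total: 350.

350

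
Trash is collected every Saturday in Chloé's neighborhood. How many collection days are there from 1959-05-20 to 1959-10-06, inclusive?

1959-05-20 is a Wednesday.
From 1959-05-20 to 1959-10-06 is 140 days inclusive.
140 = 7 × 20, so the span is exactly 20 full weeks.
Each full week contributes one Saturday: 20 so far.

20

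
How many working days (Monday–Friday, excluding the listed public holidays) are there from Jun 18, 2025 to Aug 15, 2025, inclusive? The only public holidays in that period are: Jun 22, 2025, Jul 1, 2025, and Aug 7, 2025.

41

Jun 18, 2025 is a Wednesday.
The range spans 59 days (inclusive of both endpoints).
59 = 7 × 8 + 3, so there are 8 full weeks plus 3 extra days.
Each full week contributes 5 weekdays (Mon–Fri): 8 × 5 = 40.
The 3 extra days are Wednesday, Thursday, Friday — 3 of them qualify.
Total: 40 + 3 = 43.
Holidays: Jun 22, 2025 (Sun); Jul 1, 2025 (Tue); Aug 7, 2025 (Thu).
2 of the 3 holidays fall on weekdays; the rest are weekends and were already excluded.
Business days: 43 − 2 = 41.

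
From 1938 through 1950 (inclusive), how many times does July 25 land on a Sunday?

Day of week of July 25 in each year:
1938: Mon, 1939: Tue, 1940: Thu, 1941: Fri, 1942: Sat, 1943: Sun ✓, 1944: Tue, 1945: Wed, 1946: Thu, 1947: Fri, 1948: Sun ✓, 1949: Mon, 1950: Tue
Sundays: 1943, 1948.

2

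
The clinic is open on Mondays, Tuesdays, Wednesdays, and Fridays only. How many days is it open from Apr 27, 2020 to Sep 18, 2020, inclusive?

84

Apr 27, 2020 is a Monday.
That's 145 days from start to end, counting both.
145 = 7 × 20 + 5, so there are 20 full weeks plus 5 extra days.
Each full week contributes 4 days from the set (Mon, Tue, Wed, Fri): 20 × 4 = 80.
The 5 extra days are Mon, Tue, Wed, Thu, Fri — 4 of them qualify.
Total: 80 + 4 = 84.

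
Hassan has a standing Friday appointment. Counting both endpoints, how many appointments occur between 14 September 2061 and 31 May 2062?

14 September 2061 is a Wednesday.
The range spans 260 days (inclusive of both endpoints).
260 = 7 × 37 + 1, so there are 37 full weeks plus 1 extra day.
Each full week contributes one Friday: 37 so far.
The 1 extra day is Wednesday — none qualify.
Total: 37 + 0 = 37.

37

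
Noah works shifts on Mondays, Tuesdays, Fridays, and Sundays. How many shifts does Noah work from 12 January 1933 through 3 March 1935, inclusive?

12 January 1933 is a Thursday.
The range spans 781 days (inclusive of both endpoints).
781 = 7 × 111 + 4, so there are 111 full weeks plus 4 extra days.
Each full week contributes 4 days from the set (Mon, Tue, Fri, Sun): 111 × 4 = 444.
The 4 extra days are Thursday, Friday, Saturday, Sunday — 2 of them qualify.
Total: 444 + 2 = 446.

446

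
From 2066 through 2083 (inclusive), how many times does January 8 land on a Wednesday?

Day of week of January 8 in each year:
2066: Fri, 2067: Sat, 2068: Sun, 2069: Tue, 2070: Wed ✓, 2071: Thu, 2072: Fri, 2073: Sun, 2074: Mon, 2075: Tue, 2076: Wed ✓, 2077: Fri, 2078: Sat, 2079: Sun, 2080: Mon, 2081: Wed ✓, 2082: Thu, 2083: Fri
Wednesdays: 2070, 2076, 2081.

3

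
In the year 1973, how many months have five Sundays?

4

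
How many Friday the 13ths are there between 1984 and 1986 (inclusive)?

Friday-the-13ths by year:
1984: Jan, Apr, Jul
1985: Sep, Dec
1986: Jun

6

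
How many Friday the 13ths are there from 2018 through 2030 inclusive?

Friday-the-13ths by year:
2018: Apr, Jul
2019: Sep, Dec
2020: Mar, Nov
2021: Aug
2022: May
2023: Jan, Oct
2024: Sep, Dec
2025: Jun
2026: Feb, Mar, Nov
2027: Aug
2028: Oct
2029: Apr, Jul
2030: Sep, Dec

22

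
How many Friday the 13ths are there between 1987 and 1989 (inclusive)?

6

Friday-the-13ths by year:
1987: Feb, Mar, Nov
1988: May
1989: Jan, Oct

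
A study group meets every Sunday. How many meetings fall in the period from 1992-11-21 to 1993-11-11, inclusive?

51

1992-11-21 is a Saturday.
That's 356 days from start to end, counting both.
356 = 7 × 50 + 6, so there are 50 full weeks plus 6 extra days.
Each full week contributes one Sunday: 50 so far.
The 6 extra days are Sat, Sun, Mon, Tue, Wed, Thu — 1 of them qualifies.
Total: 50 + 1 = 51.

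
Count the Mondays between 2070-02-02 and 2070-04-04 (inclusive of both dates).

2070-02-02 is a Sunday.
From 2070-02-02 to 2070-04-04 is 62 days inclusive.
62 = 7 × 8 + 6, so there are 8 full weeks plus 6 extra days.
Each full week contributes one Monday: 8 so far.
The 6 extra days are Sunday, Monday, Tuesday, Wednesday, Thursday, Friday — 1 of them qualifies.
Total: 8 + 1 = 9.

9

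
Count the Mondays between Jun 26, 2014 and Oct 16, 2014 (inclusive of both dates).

16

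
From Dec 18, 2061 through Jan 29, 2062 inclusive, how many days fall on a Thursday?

6

Dec 18, 2061 is a Sunday.
That's 43 days from start to end, counting both.
43 = 7 × 6 + 1, so there are 6 full weeks plus 1 extra day.
Each full week contributes one Thursday: 6 so far.
The 1 extra day is Sunday — none qualify.
Total: 6 + 0 = 6.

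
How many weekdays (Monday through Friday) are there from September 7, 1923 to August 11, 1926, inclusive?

764

September 7, 1923 is a Friday.
From September 7, 1923 to August 11, 1926 is 1070 days inclusive.
1070 = 7 × 152 + 6, so there are 152 full weeks plus 6 extra days.
Each full week contributes 5 weekdays (Mon–Fri): 152 × 5 = 760.
The 6 extra days are Fri, Sat, Sun, Mon, Tue, Wed — 4 of them qualify.
Total: 760 + 4 = 764.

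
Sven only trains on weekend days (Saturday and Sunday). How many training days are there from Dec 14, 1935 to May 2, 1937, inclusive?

146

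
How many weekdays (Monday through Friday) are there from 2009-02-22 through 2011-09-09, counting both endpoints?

2009-02-22 is a Sunday.
From 2009-02-22 to 2011-09-09 is 930 days inclusive.
930 = 7 × 132 + 6, so there are 132 full weeks plus 6 extra days.
Each full week contributes 5 weekdays (Mon–Fri): 132 × 5 = 660.
The 6 extra days are Sunday, Monday, Tuesday, Wednesday, Thursday, Friday — 5 of them qualify.
Total: 660 + 5 = 665.

665 weekdays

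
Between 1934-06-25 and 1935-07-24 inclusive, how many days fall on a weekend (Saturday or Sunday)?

1934-06-25 is a Monday.
That's 395 days from start to end, counting both.
395 = 7 × 56 + 3, so there are 56 full weeks plus 3 extra days.
Each full week contributes 2 weekend days (Sat, Sun): 56 × 2 = 112.
The 3 extra days are Monday, Tuesday, Wednesday — none qualify.
Total: 112 + 0 = 112.

112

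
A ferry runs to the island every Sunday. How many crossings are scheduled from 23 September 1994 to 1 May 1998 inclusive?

188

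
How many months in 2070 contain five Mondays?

4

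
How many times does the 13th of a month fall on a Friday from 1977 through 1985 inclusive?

Friday-the-13ths by year:
1977: May
1978: Jan, Oct
1979: Apr, Jul
1980: Jun
1981: Feb, Mar, Nov
1982: Aug
1983: May
1984: Jan, Apr, Jul
1985: Sep, Dec

16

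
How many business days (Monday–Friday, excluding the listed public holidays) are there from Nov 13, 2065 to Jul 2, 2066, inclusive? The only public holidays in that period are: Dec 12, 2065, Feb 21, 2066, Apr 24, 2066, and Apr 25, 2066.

166 business days

Nov 13, 2065 is a Friday.
From Nov 13, 2065 to Jul 2, 2066 is 232 days inclusive.
232 = 7 × 33 + 1, so there are 33 full weeks plus 1 extra day.
Each full week contributes 5 weekdays (Mon–Fri): 33 × 5 = 165.
The 1 extra day is Friday — 1 of them qualifies.
Total: 165 + 1 = 166.
Holidays: Dec 12, 2065 (Sat); Feb 21, 2066 (Sun); Apr 24, 2066 (Sat); Apr 25, 2066 (Sun).
None of the 4 holidays fall on a weekday, so nothing to subtract.
Business days: 166 − 0 = 166.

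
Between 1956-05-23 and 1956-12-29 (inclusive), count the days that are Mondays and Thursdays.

63

1956-05-23 is a Wednesday.
That's 221 days from start to end, counting both.
221 = 7 × 31 + 4, so there are 31 full weeks plus 4 extra days.
Each full week contributes 2 days from the set (Mon, Thu): 31 × 2 = 62.
The 4 extra days are Wed, Thu, Fri, Sat — 1 of them qualifies.
Total: 62 + 1 = 63.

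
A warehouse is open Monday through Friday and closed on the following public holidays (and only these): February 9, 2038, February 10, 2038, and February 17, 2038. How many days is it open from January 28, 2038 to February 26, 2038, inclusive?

January 28, 2038 is a Thursday.
The range spans 30 days (inclusive of both endpoints).
30 = 7 × 4 + 2, so there are 4 full weeks plus 2 extra days.
Each full week contributes 5 weekdays (Mon–Fri): 4 × 5 = 20.
The 2 extra days are Thursday, Friday — 2 of them qualify.
Total: 20 + 2 = 22.
Holidays: February 9, 2038 (Tue); February 10, 2038 (Wed); February 17, 2038 (Wed).
All 3 holidays fall on weekdays, so subtract 3.
Business days: 22 − 3 = 19.

19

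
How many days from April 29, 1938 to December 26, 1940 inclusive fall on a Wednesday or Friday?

April 29, 1938 is a Friday.
From April 29, 1938 to December 26, 1940 is 973 days inclusive.
973 = 7 × 139, so the span is exactly 139 full weeks.
Each full week contributes 2 days from the set (Wed, Fri): 139 × 2 = 278.

278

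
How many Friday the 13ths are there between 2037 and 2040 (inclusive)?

8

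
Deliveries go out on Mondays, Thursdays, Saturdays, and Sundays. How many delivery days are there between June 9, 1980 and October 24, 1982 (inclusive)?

June 9, 1980 is a Monday.
From June 9, 1980 to October 24, 1982 is 868 days inclusive.
868 = 7 × 124, so the span is exactly 124 full weeks.
Each full week contributes 4 days from the set (Mon, Thu, Sat, Sun): 124 × 4 = 496.
Total: 496.

496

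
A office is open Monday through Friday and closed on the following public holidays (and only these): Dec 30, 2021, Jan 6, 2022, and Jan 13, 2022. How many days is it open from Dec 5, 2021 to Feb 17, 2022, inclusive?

Dec 5, 2021 is a Sunday.
That's 75 days from start to end, counting both.
75 = 7 × 10 + 5, so there are 10 full weeks plus 5 extra days.
Each full week contributes 5 weekdays (Mon–Fri): 10 × 5 = 50.
The 5 extra days are Sunday, Monday, Tuesday, Wednesday, Thursday — 4 of them qualify.
Total: 50 + 4 = 54.
Holidays: Dec 30, 2021 (Thu); Jan 6, 2022 (Thu); Jan 13, 2022 (Thu).
All 3 holidays fall on weekdays, so subtract 3.
Business days: 54 − 3 = 51.

51 business days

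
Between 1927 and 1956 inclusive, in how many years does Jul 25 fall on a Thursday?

Day of week of July 25 in each year:
1927: Mon, 1928: Wed, 1929: Thu ✓, 1930: Fri, 1931: Sat, 1932: Mon, 1933: Tue, 1934: Wed, 1935: Thu ✓, 1936: Sat, 1937: Sun, 1938: Mon, 1939: Tue, 1940: Thu ✓, 1941: Fri, 1942: Sat, 1943: Sun, 1944: Tue, 1945: Wed, 1946: Thu ✓, 1947: Fri, 1948: Sun, 1949: Mon, 1950: Tue, 1951: Wed, 1952: Fri, 1953: Sat, 1954: Sun, 1955: Mon, 1956: Wed
Thursdays: 1929, 1935, 1940, 1946.

4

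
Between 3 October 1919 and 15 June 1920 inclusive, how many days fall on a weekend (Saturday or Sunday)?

3 October 1919 is a Friday.
From 3 October 1919 to 15 June 1920 is 257 days inclusive.
257 = 7 × 36 + 5, so there are 36 full weeks plus 5 extra days.
Each full week contributes 2 weekend days (Sat, Sun): 36 × 2 = 72.
The 5 extra days are Friday, Saturday, Sunday, Monday, Tuesday — 2 of them qualify.
Total: 72 + 2 = 74.

74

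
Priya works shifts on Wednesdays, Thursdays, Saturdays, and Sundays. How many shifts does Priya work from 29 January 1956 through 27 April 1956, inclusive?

29 January 1956 is a Sunday.
From 29 January 1956 to 27 April 1956 is 90 days inclusive.
90 = 7 × 12 + 6, so there are 12 full weeks plus 6 extra days.
Each full week contributes 4 days from the set (Wed, Thu, Sat, Sun): 12 × 4 = 48.
The 6 extra days are Sunday, Monday, Tuesday, Wednesday, Thursday, Friday — 3 of them qualify.
Total: 48 + 3 = 51.

51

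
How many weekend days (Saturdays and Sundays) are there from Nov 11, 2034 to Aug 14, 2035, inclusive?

80

Nov 11, 2034 is a Saturday.
The range spans 277 days (inclusive of both endpoints).
277 = 7 × 39 + 4, so there are 39 full weeks plus 4 extra days.
Each full week contributes 2 weekend days (Sat, Sun): 39 × 2 = 78.
The 4 extra days are Saturday, Sunday, Monday, Tuesday — 2 of them qualify.
Total: 78 + 2 = 80.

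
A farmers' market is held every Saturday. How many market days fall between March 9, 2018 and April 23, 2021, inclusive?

March 9, 2018 is a Friday.
The range spans 1142 days (inclusive of both endpoints).
1142 = 7 × 163 + 1, so there are 163 full weeks plus 1 extra day.
Each full week contributes one Saturday: 163 so far.
The 1 extra day is Friday — none qualify.
Total: 163 + 0 = 163.

163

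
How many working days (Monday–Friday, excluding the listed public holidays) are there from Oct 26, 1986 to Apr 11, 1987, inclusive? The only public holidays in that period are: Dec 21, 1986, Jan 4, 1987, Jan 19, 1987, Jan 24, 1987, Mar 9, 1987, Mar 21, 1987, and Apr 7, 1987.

Oct 26, 1986 is a Sunday.
The range spans 168 days (inclusive of both endpoints).
168 = 7 × 24, so the span is exactly 24 full weeks.
Each full week contributes 5 weekdays (Mon–Fri): 24 × 5 = 120.
Total: 120.
Holidays: Dec 21, 1986 (Sun); Jan 4, 1987 (Sun); Jan 19, 1987 (Mon); Jan 24, 1987 (Sat); Mar 9, 1987 (Mon); Mar 21, 1987 (Sat); Apr 7, 1987 (Tue).
3 of the 7 holidays fall on weekdays; the rest are weekends and were already excluded.
Business days: 120 − 3 = 117.

117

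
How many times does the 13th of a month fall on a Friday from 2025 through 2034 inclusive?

Friday-the-13ths by year:
2025: Jun
2026: Feb, Mar, Nov
2027: Aug
2028: Oct
2029: Apr, Jul
2030: Sep, Dec
2031: Jun
2032: Feb, Aug
2033: May
2034: Jan, Oct

16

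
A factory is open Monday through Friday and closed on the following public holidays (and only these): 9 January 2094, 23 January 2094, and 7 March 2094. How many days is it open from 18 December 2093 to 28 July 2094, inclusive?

159 working days

18 December 2093 is a Friday.
The range spans 223 days (inclusive of both endpoints).
223 = 7 × 31 + 6, so there are 31 full weeks plus 6 extra days.
Each full week contributes 5 weekdays (Mon–Fri): 31 × 5 = 155.
The 6 extra days are Friday, Saturday, Sunday, Monday, Tuesday, Wednesday — 4 of them qualify.
Total: 155 + 4 = 159.
Holidays: 9 January 2094 (Sat); 23 January 2094 (Sat); 7 March 2094 (Sun).
None of the 3 holidays fall on a weekday, so nothing to subtract.
Business days: 159 − 0 = 159.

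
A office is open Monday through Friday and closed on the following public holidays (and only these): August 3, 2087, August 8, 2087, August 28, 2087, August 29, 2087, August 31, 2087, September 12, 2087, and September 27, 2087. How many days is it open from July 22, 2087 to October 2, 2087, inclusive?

49

July 22, 2087 is a Tuesday.
From July 22, 2087 to October 2, 2087 is 73 days inclusive.
73 = 7 × 10 + 3, so there are 10 full weeks plus 3 extra days.
Each full week contributes 5 weekdays (Mon–Fri): 10 × 5 = 50.
The 3 extra days are Tuesday, Wednesday, Thursday — 3 of them qualify.
Total: 50 + 3 = 53.
Holidays: August 3, 2087 (Sun); August 8, 2087 (Fri); August 28, 2087 (Thu); August 29, 2087 (Fri); August 31, 2087 (Sun); September 12, 2087 (Fri); September 27, 2087 (Sat).
4 of the 7 holidays fall on weekdays; the rest are weekends and were already excluded.
Business days: 53 − 4 = 49.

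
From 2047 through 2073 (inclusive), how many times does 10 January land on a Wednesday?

3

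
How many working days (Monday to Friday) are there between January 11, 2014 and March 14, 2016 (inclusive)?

566 weekdays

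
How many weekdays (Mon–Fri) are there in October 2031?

1 October 2031 is a Wednesday.
That's 31 days from start to end, counting both.
31 = 7 × 4 + 3, so there are 4 full weeks plus 3 extra days.
Each full week contributes 5 weekdays (Mon–Fri): 4 × 5 = 20.
The 3 extra days are Wed, Thu, Fri — 3 of them qualify.
Total: 20 + 3 = 23.

23 weekdays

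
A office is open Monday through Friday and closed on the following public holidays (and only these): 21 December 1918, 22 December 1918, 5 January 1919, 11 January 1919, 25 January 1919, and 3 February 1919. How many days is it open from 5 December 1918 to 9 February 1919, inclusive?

5 December 1918 is a Thursday.
The range spans 67 days (inclusive of both endpoints).
67 = 7 × 9 + 4, so there are 9 full weeks plus 4 extra days.
Each full week contributes 5 weekdays (Mon–Fri): 9 × 5 = 45.
The 4 extra days are Thursday, Friday, Saturday, Sunday — 2 of them qualify.
Total: 45 + 2 = 47.
Holidays: 21 December 1918 (Sat); 22 December 1918 (Sun); 5 January 1919 (Sun); 11 January 1919 (Sat); 25 January 1919 (Sat); 3 February 1919 (Mon).
1 of the 6 holidays fall on weekdays; the rest are weekends and were already excluded.
Business days: 47 − 1 = 46.

46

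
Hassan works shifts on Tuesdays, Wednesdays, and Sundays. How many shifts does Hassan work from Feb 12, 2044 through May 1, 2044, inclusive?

Feb 12, 2044 is a Friday.
The range spans 80 days (inclusive of both endpoints).
80 = 7 × 11 + 3, so there are 11 full weeks plus 3 extra days.
Each full week contributes 3 days from the set (Tue, Wed, Sun): 11 × 3 = 33.
The 3 extra days are Friday, Saturday, Sunday — 1 of them qualifies.
Total: 33 + 1 = 34.

34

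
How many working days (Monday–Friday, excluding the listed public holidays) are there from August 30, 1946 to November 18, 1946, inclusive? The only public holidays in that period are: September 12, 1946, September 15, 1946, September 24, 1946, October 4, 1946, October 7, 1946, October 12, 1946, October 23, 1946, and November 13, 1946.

51 working days

August 30, 1946 is a Friday.
From August 30, 1946 to November 18, 1946 is 81 days inclusive.
81 = 7 × 11 + 4, so there are 11 full weeks plus 4 extra days.
Each full week contributes 5 weekdays (Mon–Fri): 11 × 5 = 55.
The 4 extra days are Friday, Saturday, Sunday, Monday — 2 of them qualify.
Total: 55 + 2 = 57.
Holidays: September 12, 1946 (Thu); September 15, 1946 (Sun); September 24, 1946 (Tue); October 4, 1946 (Fri); October 7, 1946 (Mon); October 12, 1946 (Sat); October 23, 1946 (Wed); November 13, 1946 (Wed).
6 of the 8 holidays fall on weekdays; the rest are weekends and were already excluded.
Business days: 57 − 6 = 51.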